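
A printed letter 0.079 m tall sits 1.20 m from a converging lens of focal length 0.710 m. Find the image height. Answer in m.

1/d_i = 1/f − 1/d_o = 1/(0.7100) − 1/(1.20) = 0.5751, so d_i = 1.739 m.
m = −d_i/d_o = -1.449.
|h_i| = |m|·h_o = 1.449 × 0.079 = 0.114 m. The image is real, inverted and enlarged, on the far side of the lens.

0.114 m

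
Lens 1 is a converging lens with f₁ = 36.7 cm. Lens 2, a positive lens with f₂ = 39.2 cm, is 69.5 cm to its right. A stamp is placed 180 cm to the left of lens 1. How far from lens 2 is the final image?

58.1 cm

Lens 1: 1/d_i1 = 1/f₁ − 1/d_o1 = 1/(36.7) − 1/(180) = 0.02169, so d_i1 = 46.10 cm.
The intermediate image is 46.10 cm to the right of lens 1, which is 69.5 − (46.10) = 23.40 cm to the left of lens 2, so d_o2 = +23.40 cm.
Lens 2: 1/d_i2 = 1/f₂ − 1/d_o2 = 1/(39.2) − 1/(23.40) = -0.01722, so d_i2 = -58.1 cm.
The final image is virtual, 58.1 cm to the left of lens 2 (overall magnification ≈ -0.64).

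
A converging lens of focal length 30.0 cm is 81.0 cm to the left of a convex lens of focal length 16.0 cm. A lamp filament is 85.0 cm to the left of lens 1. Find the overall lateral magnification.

Lens 1: 1/d_i1 = 1/(30.0) − 1/(85.0) = 0.02157, so d_i1 = 46.36 cm; m₁ = −d_i1/d_o1 = -0.5454.
d_o2 = 81.0 − (46.36) = 34.64 cm.
Lens 2: 1/d_i2 = 1/(16.0) − 1/(34.64) = 0.03363, so d_i2 = 29.73 cm; m₂ = −d_i2/d_o2 = -0.8584.
m = m₁·m₂ = (-0.5454)(-0.8584) = +0.468.

m = +0.468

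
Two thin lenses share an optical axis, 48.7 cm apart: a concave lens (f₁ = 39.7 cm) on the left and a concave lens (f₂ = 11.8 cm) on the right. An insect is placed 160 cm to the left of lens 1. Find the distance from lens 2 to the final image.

10.3 cm

Lens 1 is diverging, so f₁ = −39.7 cm.
Lens 1: 1/d_i1 = 1/f₁ − 1/d_o1 = 1/(-39.7) − 1/(160) = -0.03144, so d_i1 = -31.81 cm.
The intermediate image is 31.81 cm to the left of lens 1 (virtual), which is 48.7 − (-31.81) = 80.51 cm to the left of lens 2, so d_o2 = +80.51 cm.
Lens 2 is diverging, so f₂ = −11.8 cm.
Lens 2: 1/d_i2 = 1/f₂ − 1/d_o2 = 1/(-11.8) − 1/(80.51) = -0.09717, so d_i2 = -10.3 cm.
The final image is virtual, 10.3 cm to the left of lens 2 (overall magnification ≈ 0.025).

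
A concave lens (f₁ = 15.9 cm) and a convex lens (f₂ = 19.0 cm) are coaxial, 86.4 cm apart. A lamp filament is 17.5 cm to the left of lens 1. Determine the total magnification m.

m = -0.119

f₁ = −15.9 cm (diverging).
Lens 1: 1/d_i1 = 1/(-15.9) − 1/(17.5) = -0.1200, so d_i1 = -8.331 cm; m₁ = −d_i1/d_o1 = +0.4761.
d_o2 = 86.4 − (-8.331) = 94.73 cm.
Lens 2: 1/d_i2 = 1/(19.0) − 1/(94.73) = 0.04208, so d_i2 = 23.77 cm; m₂ = −d_i2/d_o2 = -0.2509.
m = m₁·m₂ = (+0.4761)(-0.2509) = -0.119.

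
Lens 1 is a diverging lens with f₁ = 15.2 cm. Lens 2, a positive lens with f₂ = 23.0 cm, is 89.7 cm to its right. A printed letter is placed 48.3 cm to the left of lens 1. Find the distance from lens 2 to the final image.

Lens 1 is diverging, so f₁ = −15.2 cm.
Lens 1: 1/d_i1 = 1/f₁ − 1/d_o1 = 1/(-15.2) − 1/(48.3) = -0.08649, so d_i1 = -11.56 cm.
The intermediate image is 11.56 cm to the left of lens 1 (virtual), which is 89.7 − (-11.56) = 101.3 cm to the left of lens 2, so d_o2 = +101.3 cm.
Lens 2: 1/d_i2 = 1/f₂ − 1/d_o2 = 1/(23.0) − 1/(101.3) = 0.03361, so d_i2 = 29.8 cm.
The final image is real, 29.8 cm to the right of lens 2 (overall magnification ≈ -0.070).

29.8 cm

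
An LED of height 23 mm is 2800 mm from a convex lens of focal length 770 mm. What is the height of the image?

8.72 mm

1/d_i = 1/f − 1/d_o = 1/(770.0) − 1/(2800) = 0.0009416, so d_i = 1062 mm.
m = −d_i/d_o = -0.3793.
|h_i| = |m|·h_o = 0.3793 × 23 = 8.72 mm. The image is real, inverted and reduced, on the far side of the lens.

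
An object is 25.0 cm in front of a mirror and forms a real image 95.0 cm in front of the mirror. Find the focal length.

Real image ⇒ d_i = +95.0 cm.
1/f = 1/d_o + 1/d_i = 1/(25.0) + 1/(95.0) = 0.05053, so f = 19.8 cm.
Since f is positive, the mirror is concave.

f = 19.8 cm (concave)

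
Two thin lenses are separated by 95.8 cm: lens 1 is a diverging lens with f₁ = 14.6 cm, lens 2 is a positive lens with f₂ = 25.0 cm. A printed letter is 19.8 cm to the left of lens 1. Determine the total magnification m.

m = -0.134

f₁ = −14.6 cm (diverging).
Lens 1: 1/d_i1 = 1/(-14.6) − 1/(19.8) = -0.1190, so d_i1 = -8.403 cm; m₁ = −d_i1/d_o1 = +0.4244.
d_o2 = 95.8 − (-8.403) = 104.2 cm.
Lens 2: 1/d_i2 = 1/(25.0) − 1/(104.2) = 0.03040, so d_i2 = 32.89 cm; m₂ = −d_i2/d_o2 = -0.3157.
m = m₁·m₂ = (+0.4244)(-0.3157) = -0.134.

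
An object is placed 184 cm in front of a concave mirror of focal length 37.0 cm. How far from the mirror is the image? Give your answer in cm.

46.3 cm

Mirror equation: 1/d_i = 1/f − 1/d_o = 1/(37.00) − 1/(184) = 0.02703 − 0.005435 = 0.02159, so d_i = 46.3 cm.
The image is real, inverted and reduced, in front of the mirror.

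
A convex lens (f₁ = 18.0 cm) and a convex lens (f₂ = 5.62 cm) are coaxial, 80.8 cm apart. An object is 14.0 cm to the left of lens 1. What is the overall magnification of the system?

Lens 1: 1/d_i1 = 1/(18.0) − 1/(14.0) = -0.01587, so d_i1 = -63.00 cm; m₁ = −d_i1/d_o1 = +4.500.
d_o2 = 80.8 − (-63.00) = 143.8 cm.
Lens 2: 1/d_i2 = 1/(5.62) − 1/(143.8) = 0.1710, so d_i2 = 5.849 cm; m₂ = −d_i2/d_o2 = -0.04067.
m = m₁·m₂ = (+4.500)(-0.04067) = -0.183.

m = -0.183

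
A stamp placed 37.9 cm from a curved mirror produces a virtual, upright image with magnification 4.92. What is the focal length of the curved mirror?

f = 47.6 cm (concave)

m = −d_i/d_o ⇒ d_i = −m·d_o = −(+4.92)·(37.9) = -186.5 cm.
1/f = 1/d_o + 1/d_i = 1/(37.9) + 1/(-186.5) = 0.02102, so f = 47.6 cm.
Since f is positive, the curved mirror is concave.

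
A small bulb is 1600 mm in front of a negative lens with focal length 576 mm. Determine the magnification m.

For a negative lens, f = -576 mm.
1/d_i = 1/f − 1/d_o = 1/(-576.0) − 1/(1600) = -0.002361, so d_i = -423.5 mm.
m = −d_i/d_o = −(-423.5)/(1600) = +0.265.
The image is virtual, upright and reduced, on the same side as the object.

m = +0.265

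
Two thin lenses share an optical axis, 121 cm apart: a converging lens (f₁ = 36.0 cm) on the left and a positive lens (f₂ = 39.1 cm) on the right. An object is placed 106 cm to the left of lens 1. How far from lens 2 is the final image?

94.9 cm

Lens 1: 1/d_i1 = 1/f₁ − 1/d_o1 = 1/(36.0) − 1/(106) = 0.01834, so d_i1 = 54.51 cm.
The intermediate image is 54.51 cm to the right of lens 1, which is 121 − (54.51) = 66.49 cm to the left of lens 2, so d_o2 = +66.49 cm.
Lens 2: 1/d_i2 = 1/f₂ − 1/d_o2 = 1/(39.1) − 1/(66.49) = 0.01054, so d_i2 = 94.9 cm.
The final image is real, 94.9 cm to the right of lens 2 (overall magnification ≈ 0.73).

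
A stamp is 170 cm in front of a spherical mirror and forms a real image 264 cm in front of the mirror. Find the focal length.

Real image ⇒ d_i = +264 cm.
1/f = 1/d_o + 1/d_i = 1/(170) + 1/(264) = 0.009670, so f = 103 cm.
Since f is positive, the spherical mirror is concave.

f = 103 cm (concave)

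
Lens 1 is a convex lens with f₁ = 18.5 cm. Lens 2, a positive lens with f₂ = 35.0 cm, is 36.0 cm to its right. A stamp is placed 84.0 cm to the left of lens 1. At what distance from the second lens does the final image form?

Lens 1: 1/d_i1 = 1/f₁ − 1/d_o1 = 1/(18.5) − 1/(84.0) = 0.04215, so d_i1 = 23.73 cm.
The intermediate image is 23.73 cm to the right of lens 1, which is 36.0 − (23.73) = 12.27 cm to the left of lens 2, so d_o2 = +12.27 cm.
Lens 2: 1/d_i2 = 1/f₂ − 1/d_o2 = 1/(35.0) − 1/(12.27) = -0.05293, so d_i2 = -18.9 cm.
The final image is virtual, 18.9 cm to the left of lens 2 (overall magnification ≈ -0.44).

18.9 cm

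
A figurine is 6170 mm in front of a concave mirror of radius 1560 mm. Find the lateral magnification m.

f = R/2 = 1560/2 = 780.0 mm.
1/d_i = 1/f − 1/d_o = 1/(780.0) − 1/(6170) = 0.001120, so d_i = 892.9 mm.
m = −d_i/d_o = −(892.9)/(6170) = -0.145.
The image is real, inverted and reduced, in front of the mirror.

m = -0.145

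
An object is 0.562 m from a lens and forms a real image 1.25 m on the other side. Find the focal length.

f = 0.388 m (converging)

Real image ⇒ d_i = +1.25 m.
1/f = 1/d_o + 1/d_i = 1/(0.562) + 1/(1.25) = 2.579, so f = 0.388 m.
Since f is positive, the lens is converging.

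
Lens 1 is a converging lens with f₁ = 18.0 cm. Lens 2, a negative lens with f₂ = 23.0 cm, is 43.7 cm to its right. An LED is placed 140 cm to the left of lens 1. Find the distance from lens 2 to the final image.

Lens 1: 1/d_i1 = 1/f₁ − 1/d_o1 = 1/(18.0) − 1/(140) = 0.04841, so d_i1 = 20.66 cm.
The intermediate image is 20.66 cm to the right of lens 1, which is 43.7 − (20.66) = 23.04 cm to the left of lens 2, so d_o2 = +23.04 cm.
Lens 2 is diverging, so f₂ = −23.0 cm.
Lens 2: 1/d_i2 = 1/f₂ − 1/d_o2 = 1/(-23.0) − 1/(23.04) = -0.08688, so d_i2 = -11.5 cm.
The final image is virtual, 11.5 cm to the left of lens 2 (overall magnification ≈ -0.074).

11.5 cm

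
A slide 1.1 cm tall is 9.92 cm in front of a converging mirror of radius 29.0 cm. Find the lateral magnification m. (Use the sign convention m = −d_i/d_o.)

f = R/2 = 29.0/2 = 14.50 cm.
1/d_i = 1/f − 1/d_o = 1/(14.50) − 1/(9.92) = -0.03184, so d_i = -31.41 cm.
m = −d_i/d_o = −(-31.41)/(9.92) = +3.17.
The image is virtual, upright and enlarged, behind the mirror.

m = +3.17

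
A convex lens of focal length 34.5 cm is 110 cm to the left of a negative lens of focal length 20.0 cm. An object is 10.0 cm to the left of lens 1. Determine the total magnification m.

Lens 1: 1/d_i1 = 1/(34.5) − 1/(10.0) = -0.07101, so d_i1 = -14.08 cm; m₁ = −d_i1/d_o1 = +1.408.
d_o2 = 110 − (-14.08) = 124.1 cm.
f₂ = −20.0 cm (diverging).
Lens 2: 1/d_i2 = 1/(-20.0) − 1/(124.1) = -0.05806, so d_i2 = -17.22 cm; m₂ = −d_i2/d_o2 = +0.1388.
m = m₁·m₂ = (+1.408)(+0.1388) = +0.195.

m = +0.195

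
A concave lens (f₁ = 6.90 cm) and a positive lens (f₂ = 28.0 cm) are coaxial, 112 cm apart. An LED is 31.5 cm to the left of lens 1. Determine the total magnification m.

f₁ = −6.90 cm (diverging).
Lens 1: 1/d_i1 = 1/(-6.90) − 1/(31.5) = -0.1767, so d_i1 = -5.660 cm; m₁ = −d_i1/d_o1 = +0.1797.
d_o2 = 112 − (-5.660) = 117.7 cm.
Lens 2: 1/d_i2 = 1/(28.0) − 1/(117.7) = 0.02722, so d_i2 = 36.74 cm; m₂ = −d_i2/d_o2 = -0.3122.
m = m₁·m₂ = (+0.1797)(-0.3122) = -0.0561.

m = -0.0561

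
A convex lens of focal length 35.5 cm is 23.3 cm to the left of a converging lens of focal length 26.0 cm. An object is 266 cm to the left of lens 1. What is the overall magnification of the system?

Lens 1: 1/d_i1 = 1/(35.5) − 1/(266) = 0.02441, so d_i1 = 40.97 cm; m₁ = −d_i1/d_o1 = -0.1540.
d_o2 = 23.3 − (40.97) = -17.67 cm (virtual object).
Lens 2: 1/d_i2 = 1/(26.0) − 1/(-17.67) = 0.09505, so d_i2 = 10.52 cm; m₂ = −d_i2/d_o2 = +0.5954.
m = m₁·m₂ = (-0.1540)(+0.5954) = -0.0917.

m = -0.0917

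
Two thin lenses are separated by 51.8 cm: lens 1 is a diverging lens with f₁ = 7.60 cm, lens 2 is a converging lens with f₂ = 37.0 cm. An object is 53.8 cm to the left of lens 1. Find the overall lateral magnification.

m = -0.213

f₁ = −7.60 cm (diverging).
Lens 1: 1/d_i1 = 1/(-7.60) − 1/(53.8) = -0.1502, so d_i1 = -6.659 cm; m₁ = −d_i1/d_o1 = +0.1238.
d_o2 = 51.8 − (-6.659) = 58.46 cm.
Lens 2: 1/d_i2 = 1/(37.0) − 1/(58.46) = 0.009921, so d_i2 = 100.8 cm; m₂ = −d_i2/d_o2 = -1.724.
m = m₁·m₂ = (+0.1238)(-1.724) = -0.213.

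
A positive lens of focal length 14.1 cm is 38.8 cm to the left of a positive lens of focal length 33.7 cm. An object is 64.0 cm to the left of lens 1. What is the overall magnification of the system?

m = -0.733

Lens 1: 1/d_i1 = 1/(14.1) − 1/(64.0) = 0.05530, so d_i1 = 18.08 cm; m₁ = −d_i1/d_o1 = -0.2825.
d_o2 = 38.8 − (18.08) = 20.72 cm.
Lens 2: 1/d_i2 = 1/(33.7) − 1/(20.72) = -0.01859, so d_i2 = -53.80 cm; m₂ = −d_i2/d_o2 = +2.596.
m = m₁·m₂ = (-0.2825)(+2.596) = -0.733.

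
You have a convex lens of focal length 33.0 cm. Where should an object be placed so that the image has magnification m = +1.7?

13.6 cm

m = −d_i/d_o ⇒ d_i = −m·d_o.
1/f = 1/d_o + 1/d_i = 1/d_o − 1/(m·d_o) = (1 − 1/m)/d_o, so d_o = f(1 − 1/m) = (33.00)(1 − 1/(+1.7)) = 13.6 cm.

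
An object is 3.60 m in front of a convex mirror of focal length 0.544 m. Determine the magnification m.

For a convex mirror, f = -0.544 m.
1/d_i = 1/f − 1/d_o = 1/(-0.5440) − 1/(3.60) = -2.116, so d_i = -0.4726 m.
m = −d_i/d_o = −(-0.4726)/(3.60) = +0.131.
The image is virtual, upright and reduced, behind the mirror.

m = +0.131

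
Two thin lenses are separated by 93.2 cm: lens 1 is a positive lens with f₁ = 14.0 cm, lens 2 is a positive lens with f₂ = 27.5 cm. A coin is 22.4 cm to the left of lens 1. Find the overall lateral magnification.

Lens 1: 1/d_i1 = 1/(14.0) − 1/(22.4) = 0.02679, so d_i1 = 37.33 cm; m₁ = −d_i1/d_o1 = -1.667.
d_o2 = 93.2 − (37.33) = 55.87 cm.
Lens 2: 1/d_i2 = 1/(27.5) − 1/(55.87) = 0.01846, so d_i2 = 54.16 cm; m₂ = −d_i2/d_o2 = -0.9693.
m = m₁·m₂ = (-1.667)(-0.9693) = +1.62.

m = +1.62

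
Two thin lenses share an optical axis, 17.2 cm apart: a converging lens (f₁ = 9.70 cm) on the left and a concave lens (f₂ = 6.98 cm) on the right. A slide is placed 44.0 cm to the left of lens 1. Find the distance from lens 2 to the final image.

2.83 cm

Lens 1: 1/d_i1 = 1/f₁ − 1/d_o1 = 1/(9.70) − 1/(44.0) = 0.08037, so d_i1 = 12.44 cm.
The intermediate image is 12.44 cm to the right of lens 1, which is 17.2 − (12.44) = 4.760 cm to the left of lens 2, so d_o2 = +4.760 cm.
Lens 2 is diverging, so f₂ = −6.98 cm.
Lens 2: 1/d_i2 = 1/f₂ − 1/d_o2 = 1/(-6.98) − 1/(4.760) = -0.3534, so d_i2 = -2.83 cm.
The final image is virtual, 2.83 cm to the left of lens 2 (overall magnification ≈ -0.17).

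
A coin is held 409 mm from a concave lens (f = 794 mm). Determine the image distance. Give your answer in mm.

270 mm

For a concave lens, f = -794 mm.
Lens equation: 1/s_i = 1/f − 1/s_o = 1/(-794.0) − 1/(409) = -0.001259 − 0.002445 = -0.003704, so s_i = -270 mm.
The image is virtual, upright and reduced, on the same side as the object.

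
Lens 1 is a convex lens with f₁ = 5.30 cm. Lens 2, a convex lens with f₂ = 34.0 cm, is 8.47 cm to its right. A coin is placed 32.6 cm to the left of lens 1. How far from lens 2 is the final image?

Lens 1: 1/d_i1 = 1/f₁ − 1/d_o1 = 1/(5.30) − 1/(32.6) = 0.1580, so d_i1 = 6.329 cm.
The intermediate image is 6.329 cm to the right of lens 1, which is 8.47 − (6.329) = 2.141 cm to the left of lens 2, so d_o2 = +2.141 cm.
Lens 2: 1/d_i2 = 1/f₂ − 1/d_o2 = 1/(34.0) − 1/(2.141) = -0.4377, so d_i2 = -2.28 cm.
The final image is virtual, 2.28 cm to the left of lens 2 (overall magnification ≈ -0.21).

2.28 cm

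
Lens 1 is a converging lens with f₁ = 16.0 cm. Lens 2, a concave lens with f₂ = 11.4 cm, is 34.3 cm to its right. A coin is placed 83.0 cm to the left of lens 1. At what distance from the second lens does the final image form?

Lens 1: 1/d_i1 = 1/f₁ − 1/d_o1 = 1/(16.0) − 1/(83.0) = 0.05045, so d_i1 = 19.82 cm.
The intermediate image is 19.82 cm to the right of lens 1, which is 34.3 − (19.82) = 14.48 cm to the left of lens 2, so d_o2 = +14.48 cm.
Lens 2 is diverging, so f₂ = −11.4 cm.
Lens 2: 1/d_i2 = 1/f₂ − 1/d_o2 = 1/(-11.4) − 1/(14.48) = -0.1568, so d_i2 = -6.38 cm.
The final image is virtual, 6.38 cm to the left of lens 2 (overall magnification ≈ -0.11).

6.38 cm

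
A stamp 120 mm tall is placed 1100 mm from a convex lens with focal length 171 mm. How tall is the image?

22.1 mm

1/d_i = 1/f − 1/d_o = 1/(171.0) − 1/(1100) = 0.004939, so d_i = 202.5 mm.
m = −d_i/d_o = -0.1841.
|h_i| = |m|·h_o = 0.1841 × 120 = 22.1 mm. The image is real, inverted and reduced, on the far side of the lens.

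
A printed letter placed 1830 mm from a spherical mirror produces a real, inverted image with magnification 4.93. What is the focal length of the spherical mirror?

m = −d_i/d_o ⇒ d_i = −m·d_o = −(-4.93)·(1830) = 9022 mm.
1/f = 1/d_o + 1/d_i = 1/(1830) + 1/(9022) = 0.0006573, so f = 1520 mm.
Since f is positive, the spherical mirror is concave.

f = 1520 mm (concave)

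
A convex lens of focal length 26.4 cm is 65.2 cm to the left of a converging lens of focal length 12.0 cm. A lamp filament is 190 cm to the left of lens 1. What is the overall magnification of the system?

m = +0.0859

Lens 1: 1/d_i1 = 1/(26.4) − 1/(190) = 0.03262, so d_i1 = 30.66 cm; m₁ = −d_i1/d_o1 = -0.1614.
d_o2 = 65.2 − (30.66) = 34.54 cm.
Lens 2: 1/d_i2 = 1/(12.0) − 1/(34.54) = 0.05438, so d_i2 = 18.39 cm; m₂ = −d_i2/d_o2 = -0.5324.
m = m₁·m₂ = (-0.1614)(-0.5324) = +0.0859.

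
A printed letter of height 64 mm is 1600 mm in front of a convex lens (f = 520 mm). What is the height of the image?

1/d_i = 1/f − 1/d_o = 1/(520.0) − 1/(1600) = 0.001298, so d_i = 770.4 mm.
m = −d_i/d_o = -0.4815.
|h_i| = |m|·h_o = 0.4815 × 64 = 30.8 mm. The image is real, inverted and reduced, on the far side of the lens.

30.8 mm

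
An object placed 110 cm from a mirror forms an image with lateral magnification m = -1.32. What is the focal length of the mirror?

m = −d_i/d_o ⇒ d_i = −m·d_o = −(-1.32)·(110) = 145.2 cm.
1/f = 1/d_o + 1/d_i = 1/(110) + 1/(145.2) = 0.01598, so f = 62.6 cm.
Since f is positive, the mirror is concave.

f = 62.6 cm (concave)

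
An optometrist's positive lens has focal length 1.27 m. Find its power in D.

P = 1/f = 1/(1.27 m) = +0.787 D.

P = +0.787 D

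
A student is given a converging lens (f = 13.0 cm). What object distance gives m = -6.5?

15.0 cm

m = −d_i/d_o ⇒ d_i = −m·d_o.
1/f = 1/d_o + 1/d_i = 1/d_o − 1/(m·d_o) = (1 − 1/m)/d_o, so d_o = f(1 − 1/m) = (13.00)(1 − 1/(-6.5)) = 15.0 cm.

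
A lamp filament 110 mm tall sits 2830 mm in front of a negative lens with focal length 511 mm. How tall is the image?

For a negative lens, f = -511 mm.
1/d_i = 1/f − 1/d_o = 1/(-511.0) − 1/(2830) = -0.002310, so d_i = -432.8 mm.
m = −d_i/d_o = +0.1529.
|h_i| = |m|·h_o = 0.1529 × 110 = 16.8 mm. The image is virtual, upright and reduced, on the same side as the object.

16.8 mm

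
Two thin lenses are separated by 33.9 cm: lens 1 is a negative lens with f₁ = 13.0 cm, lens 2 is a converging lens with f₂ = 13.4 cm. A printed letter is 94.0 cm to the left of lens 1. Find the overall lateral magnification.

m = -0.0510

f₁ = −13.0 cm (diverging).
Lens 1: 1/d_i1 = 1/(-13.0) − 1/(94.0) = -0.08756, so d_i1 = -11.42 cm; m₁ = −d_i1/d_o1 = +0.1215.
d_o2 = 33.9 − (-11.42) = 45.32 cm.
Lens 2: 1/d_i2 = 1/(13.4) − 1/(45.32) = 0.05256, so d_i2 = 19.03 cm; m₂ = −d_i2/d_o2 = -0.4198.
m = m₁·m₂ = (+0.1215)(-0.4198) = -0.0510.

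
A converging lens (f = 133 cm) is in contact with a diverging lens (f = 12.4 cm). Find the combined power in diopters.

P = -7.31 D

P₁ = 1/f₁ = 1/(1.33 m) = +0.7519 D; P₂ = 1/f₂ = 1/(-0.124 m) = -8.065 D.
For thin lenses in contact, P = P₁ + P₂ = (+0.7519) + (-8.065) = -7.31 D.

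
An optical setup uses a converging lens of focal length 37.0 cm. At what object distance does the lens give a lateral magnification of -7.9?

m = −d_i/d_o ⇒ d_i = −m·d_o.
1/f = 1/d_o + 1/d_i = 1/d_o − 1/(m·d_o) = (1 − 1/m)/d_o, so d_o = f(1 − 1/m) = (37.00)(1 − 1/(-7.9)) = 41.7 cm.

41.7 cm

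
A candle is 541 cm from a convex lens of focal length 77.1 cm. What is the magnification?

1/d_i = 1/f − 1/d_o = 1/(77.10) − 1/(541) = 0.01112, so d_i = 89.91 cm.
m = −d_i/d_o = −(89.91)/(541) = -0.166.
The image is real, inverted and reduced, on the far side of the lens.

m = -0.166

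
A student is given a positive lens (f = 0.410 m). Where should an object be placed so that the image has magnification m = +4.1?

m = −d_i/d_o ⇒ d_i = −m·d_o.
1/f = 1/d_o + 1/d_i = 1/d_o − 1/(m·d_o) = (1 − 1/m)/d_o, so d_o = f(1 − 1/m) = (0.4100)(1 − 1/(+4.1)) = 0.310 m.

0.310 m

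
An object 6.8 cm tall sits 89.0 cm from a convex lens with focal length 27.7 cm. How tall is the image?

3.07 cm

1/d_i = 1/f − 1/d_o = 1/(27.70) − 1/(89.0) = 0.02487, so d_i = 40.22 cm.
m = −d_i/d_o = -0.4519.
|h_i| = |m|·h_o = 0.4519 × 6.8 = 3.07 cm. The image is real, inverted and reduced, on the far side of the lens.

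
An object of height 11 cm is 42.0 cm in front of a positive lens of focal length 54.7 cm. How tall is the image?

47.4 cm

1/d_i = 1/f − 1/d_o = 1/(54.70) − 1/(42.0) = -0.005528, so d_i = -180.9 cm.
m = −d_i/d_o = +4.307.
|h_i| = |m|·h_o = 4.307 × 11 = 47.4 cm. The image is virtual, upright and enlarged, on the same side as the object.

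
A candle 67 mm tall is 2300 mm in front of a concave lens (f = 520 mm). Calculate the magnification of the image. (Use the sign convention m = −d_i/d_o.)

m = +0.184

For a concave lens, f = -520 mm.
1/d_i = 1/f − 1/d_o = 1/(-520.0) − 1/(2300) = -0.002358, so d_i = -424.1 mm.
m = −d_i/d_o = −(-424.1)/(2300) = +0.184.
The image is virtual, upright and reduced, on the same side as the object.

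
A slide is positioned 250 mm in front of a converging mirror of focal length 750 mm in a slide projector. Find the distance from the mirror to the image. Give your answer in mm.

375 mm

Mirror equation: 1/d_i = 1/f − 1/d_o = 1/(750.0) − 1/(250) = 0.001333 − 0.004000 = -0.002667, so d_i = -375 mm.
The image is virtual, upright and enlarged, behind the mirror.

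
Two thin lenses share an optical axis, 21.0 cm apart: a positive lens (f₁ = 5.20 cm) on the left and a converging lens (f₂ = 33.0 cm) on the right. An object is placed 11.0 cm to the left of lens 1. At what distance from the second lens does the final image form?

16.8 cm

Lens 1: 1/d_i1 = 1/f₁ − 1/d_o1 = 1/(5.20) − 1/(11.0) = 0.1014, so d_i1 = 9.862 cm.
The intermediate image is 9.862 cm to the right of lens 1, which is 21.0 − (9.862) = 11.14 cm to the left of lens 2, so d_o2 = +11.14 cm.
Lens 2: 1/d_i2 = 1/f₂ − 1/d_o2 = 1/(33.0) − 1/(11.14) = -0.05946, so d_i2 = -16.8 cm.
The final image is virtual, 16.8 cm to the left of lens 2 (overall magnification ≈ -1.4).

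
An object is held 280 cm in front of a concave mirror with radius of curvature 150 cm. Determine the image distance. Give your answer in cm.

f = R/2 = 150/2 = 75.00 cm.
Mirror equation: 1/q = 1/f − 1/p = 1/(75.00) − 1/(280) = 0.01333 − 0.003571 = 0.009762, so q = 102 cm.
The image is real, inverted and reduced, in front of the mirror.

102 cm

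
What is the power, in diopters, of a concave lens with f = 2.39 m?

For a concave lens, f = −2.39 m.
P = 1/f = 1/(-2.39 m) = -0.418 D.

P = -0.418 D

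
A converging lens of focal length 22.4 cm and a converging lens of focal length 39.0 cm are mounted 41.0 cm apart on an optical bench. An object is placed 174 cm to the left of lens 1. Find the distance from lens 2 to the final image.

Lens 1: 1/d_i1 = 1/f₁ − 1/d_o1 = 1/(22.4) − 1/(174) = 0.03890, so d_i1 = 25.71 cm.
The intermediate image is 25.71 cm to the right of lens 1, which is 41.0 − (25.71) = 15.29 cm to the left of lens 2, so d_o2 = +15.29 cm.
Lens 2: 1/d_i2 = 1/f₂ − 1/d_o2 = 1/(39.0) − 1/(15.29) = -0.03976, so d_i2 = -25.2 cm.
The final image is virtual, 25.2 cm to the left of lens 2 (overall magnification ≈ -0.24).

25.2 cm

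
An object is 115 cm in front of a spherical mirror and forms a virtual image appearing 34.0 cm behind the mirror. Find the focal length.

f = -48.3 cm (convex)

Virtual image ⇒ d_i = −34.0 cm.
1/f = 1/d_o + 1/d_i = 1/(115) + 1/(-34.0) = -0.02072, so f = -48.3 cm.
Since f is negative, the spherical mirror is convex.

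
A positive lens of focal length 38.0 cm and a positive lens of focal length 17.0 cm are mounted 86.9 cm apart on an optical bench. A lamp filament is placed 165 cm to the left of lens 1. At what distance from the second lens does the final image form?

31.1 cm

Lens 1: 1/d_i1 = 1/f₁ − 1/d_o1 = 1/(38.0) − 1/(165) = 0.02026, so d_i1 = 49.37 cm.
The intermediate image is 49.37 cm to the right of lens 1, which is 86.9 − (49.37) = 37.53 cm to the left of lens 2, so d_o2 = +37.53 cm.
Lens 2: 1/d_i2 = 1/f₂ − 1/d_o2 = 1/(17.0) − 1/(37.53) = 0.03218, so d_i2 = 31.1 cm.
The final image is real, 31.1 cm to the right of lens 2 (overall magnification ≈ 0.25).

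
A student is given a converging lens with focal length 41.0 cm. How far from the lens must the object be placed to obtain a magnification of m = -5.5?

48.5 cm

m = −d_i/d_o ⇒ d_i = −m·d_o.
1/f = 1/d_o + 1/d_i = 1/d_o − 1/(m·d_o) = (1 − 1/m)/d_o, so d_o = f(1 − 1/m) = (41.00)(1 − 1/(-5.5)) = 48.5 cm.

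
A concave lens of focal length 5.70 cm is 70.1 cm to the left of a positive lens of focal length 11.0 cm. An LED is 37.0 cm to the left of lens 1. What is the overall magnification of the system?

m = -0.0229

f₁ = −5.70 cm (diverging).
Lens 1: 1/d_i1 = 1/(-5.70) − 1/(37.0) = -0.2025, so d_i1 = -4.939 cm; m₁ = −d_i1/d_o1 = +0.1335.
d_o2 = 70.1 − (-4.939) = 75.04 cm.
Lens 2: 1/d_i2 = 1/(11.0) − 1/(75.04) = 0.07758, so d_i2 = 12.89 cm; m₂ = −d_i2/d_o2 = -0.1718.
m = m₁·m₂ = (+0.1335)(-0.1718) = -0.0229.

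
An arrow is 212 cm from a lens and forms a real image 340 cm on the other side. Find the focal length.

Real image ⇒ d_i = +340 cm.
1/f = 1/d_o + 1/d_i = 1/(212) + 1/(340) = 0.007658, so f = 131 cm.
Since f is positive, the lens is converging.

f = 131 cm (converging)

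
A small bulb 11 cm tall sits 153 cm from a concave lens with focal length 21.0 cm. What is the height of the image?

1.33 cm

For a concave lens, f = -21.0 cm.
1/d_i = 1/f − 1/d_o = 1/(-21.00) − 1/(153) = -0.05415, so d_i = -18.47 cm.
m = −d_i/d_o = +0.1207.
|h_i| = |m|·h_o = 0.1207 × 11 = 1.33 cm. The image is virtual, upright and reduced, on the same side as the object.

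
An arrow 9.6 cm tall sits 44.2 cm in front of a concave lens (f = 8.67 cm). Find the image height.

For a concave lens, f = -8.67 cm.
1/d_i = 1/f − 1/d_o = 1/(-8.670) − 1/(44.2) = -0.1380, so d_i = -7.248 cm.
m = −d_i/d_o = +0.1640.
|h_i| = |m|·h_o = 0.1640 × 9.6 = 1.57 cm. The image is virtual, upright and reduced, on the same side as the object.

1.57 cm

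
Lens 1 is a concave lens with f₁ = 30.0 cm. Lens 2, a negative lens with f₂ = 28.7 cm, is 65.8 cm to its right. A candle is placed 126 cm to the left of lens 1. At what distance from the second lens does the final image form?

Lens 1 is diverging, so f₁ = −30.0 cm.
Lens 1: 1/d_i1 = 1/f₁ − 1/d_o1 = 1/(-30.0) − 1/(126) = -0.04127, so d_i1 = -24.23 cm.
The intermediate image is 24.23 cm to the left of lens 1 (virtual), which is 65.8 − (-24.23) = 90.03 cm to the left of lens 2, so d_o2 = +90.03 cm.
Lens 2 is diverging, so f₂ = −28.7 cm.
Lens 2: 1/d_i2 = 1/f₂ − 1/d_o2 = 1/(-28.7) − 1/(90.03) = -0.04595, so d_i2 = -21.8 cm.
The final image is virtual, 21.8 cm to the left of lens 2 (overall magnification ≈ 0.046).

21.8 cm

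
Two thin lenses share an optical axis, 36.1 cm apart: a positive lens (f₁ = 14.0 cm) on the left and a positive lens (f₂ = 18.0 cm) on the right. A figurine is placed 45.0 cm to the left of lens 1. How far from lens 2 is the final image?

Lens 1: 1/d_i1 = 1/f₁ − 1/d_o1 = 1/(14.0) − 1/(45.0) = 0.04921, so d_i1 = 20.32 cm.
The intermediate image is 20.32 cm to the right of lens 1, which is 36.1 − (20.32) = 15.78 cm to the left of lens 2, so d_o2 = +15.78 cm.
Lens 2: 1/d_i2 = 1/f₂ − 1/d_o2 = 1/(18.0) − 1/(15.78) = -0.007816, so d_i2 = -128 cm.
The final image is virtual, 128 cm to the left of lens 2 (overall magnification ≈ -3.7).

128 cm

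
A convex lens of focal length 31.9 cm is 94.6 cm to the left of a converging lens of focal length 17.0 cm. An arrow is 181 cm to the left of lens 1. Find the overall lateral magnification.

m = +0.0936

Lens 1: 1/d_i1 = 1/(31.9) − 1/(181) = 0.02582, so d_i1 = 38.73 cm; m₁ = −d_i1/d_o1 = -0.2140.
d_o2 = 94.6 − (38.73) = 55.87 cm.
Lens 2: 1/d_i2 = 1/(17.0) − 1/(55.87) = 0.04092, so d_i2 = 24.44 cm; m₂ = −d_i2/d_o2 = -0.4374.
m = m₁·m₂ = (-0.2140)(-0.4374) = +0.0936.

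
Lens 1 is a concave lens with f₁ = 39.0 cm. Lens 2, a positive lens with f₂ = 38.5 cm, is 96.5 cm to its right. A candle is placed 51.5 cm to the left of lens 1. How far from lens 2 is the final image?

57.0 cm

Lens 1 is diverging, so f₁ = −39.0 cm.
Lens 1: 1/d_i1 = 1/f₁ − 1/d_o1 = 1/(-39.0) − 1/(51.5) = -0.04506, so d_i1 = -22.19 cm.
The intermediate image is 22.19 cm to the left of lens 1 (virtual), which is 96.5 − (-22.19) = 118.7 cm to the left of lens 2, so d_o2 = +118.7 cm.
Lens 2: 1/d_i2 = 1/f₂ − 1/d_o2 = 1/(38.5) − 1/(118.7) = 0.01755, so d_i2 = 57.0 cm.
The final image is real, 57.0 cm to the right of lens 2 (overall magnification ≈ -0.21).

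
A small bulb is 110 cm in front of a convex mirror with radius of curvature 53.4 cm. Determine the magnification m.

f = R/2 = 53.4/2 = 26.70 cm; for a convex mirror, f = -26.70 cm.
1/d_i = 1/f − 1/d_o = 1/(-26.70) − 1/(110) = -0.04654, so d_i = -21.49 cm.
m = −d_i/d_o = −(-21.49)/(110) = +0.195.
The image is virtual, upright and reduced, behind the mirror.

m = +0.195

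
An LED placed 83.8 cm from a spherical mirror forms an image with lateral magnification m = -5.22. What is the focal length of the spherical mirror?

f = 70.3 cm (concave)

m = −d_i/d_o ⇒ d_i = −m·d_o = −(-5.22)·(83.8) = 437.4 cm.
1/f = 1/d_o + 1/d_i = 1/(83.8) + 1/(437.4) = 0.01422, so f = 70.3 cm.
Since f is positive, the spherical mirror is concave.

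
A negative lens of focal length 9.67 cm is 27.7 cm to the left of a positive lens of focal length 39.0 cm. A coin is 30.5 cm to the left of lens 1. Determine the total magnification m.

m = +2.37

f₁ = −9.67 cm (diverging).
Lens 1: 1/d_i1 = 1/(-9.67) − 1/(30.5) = -0.1362, so d_i1 = -7.342 cm; m₁ = −d_i1/d_o1 = +0.2407.
d_o2 = 27.7 − (-7.342) = 35.04 cm.
Lens 2: 1/d_i2 = 1/(39.0) − 1/(35.04) = -0.002898, so d_i2 = -345.1 cm; m₂ = −d_i2/d_o2 = +9.848.
m = m₁·m₂ = (+0.2407)(+9.848) = +2.37.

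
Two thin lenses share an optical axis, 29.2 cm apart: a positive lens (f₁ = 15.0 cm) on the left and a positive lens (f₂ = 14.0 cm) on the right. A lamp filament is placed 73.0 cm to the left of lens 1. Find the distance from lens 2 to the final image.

Lens 1: 1/d_i1 = 1/f₁ − 1/d_o1 = 1/(15.0) − 1/(73.0) = 0.05297, so d_i1 = 18.88 cm.
The intermediate image is 18.88 cm to the right of lens 1, which is 29.2 − (18.88) = 10.32 cm to the left of lens 2, so d_o2 = +10.32 cm.
Lens 2: 1/d_i2 = 1/f₂ − 1/d_o2 = 1/(14.0) − 1/(10.32) = -0.02547, so d_i2 = -39.3 cm.
The final image is virtual, 39.3 cm to the left of lens 2 (overall magnification ≈ -0.98).

39.3 cm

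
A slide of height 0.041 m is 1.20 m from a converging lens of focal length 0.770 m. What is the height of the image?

1/d_i = 1/f − 1/d_o = 1/(0.7700) − 1/(1.20) = 0.4654, so d_i = 2.149 m.
m = −d_i/d_o = -1.791.
|h_i| = |m|·h_o = 1.791 × 0.041 = 0.0734 m. The image is real, inverted and enlarged, on the far side of the lens.

0.0734 m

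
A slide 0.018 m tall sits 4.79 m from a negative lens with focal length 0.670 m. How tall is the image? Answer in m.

For a negative lens, f = -0.670 m.
1/d_i = 1/f − 1/d_o = 1/(-0.6700) − 1/(4.79) = -1.701, so d_i = -0.5878 m.
m = −d_i/d_o = +0.1227.
|h_i| = |m|·h_o = 0.1227 × 0.018 = 0.00221 m. The image is virtual, upright and reduced, on the same side as the object.

0.00221 m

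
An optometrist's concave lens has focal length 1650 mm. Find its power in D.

P = -0.606 D

For a concave lens, f = −1650 mm.
f = -165 cm = -1.65 m.
P = 1/f = 1/(-1.65 m) = -0.606 D.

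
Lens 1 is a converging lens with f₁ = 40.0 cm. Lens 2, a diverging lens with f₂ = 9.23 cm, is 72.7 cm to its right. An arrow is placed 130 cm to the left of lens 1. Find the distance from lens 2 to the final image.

Lens 1: 1/d_i1 = 1/f₁ − 1/d_o1 = 1/(40.0) − 1/(130) = 0.01731, so d_i1 = 57.78 cm.
The intermediate image is 57.78 cm to the right of lens 1, which is 72.7 − (57.78) = 14.92 cm to the left of lens 2, so d_o2 = +14.92 cm.
Lens 2 is diverging, so f₂ = −9.23 cm.
Lens 2: 1/d_i2 = 1/f₂ − 1/d_o2 = 1/(-9.23) − 1/(14.92) = -0.1754, so d_i2 = -5.70 cm.
The final image is virtual, 5.70 cm to the left of lens 2 (overall magnification ≈ -0.17).

5.70 cm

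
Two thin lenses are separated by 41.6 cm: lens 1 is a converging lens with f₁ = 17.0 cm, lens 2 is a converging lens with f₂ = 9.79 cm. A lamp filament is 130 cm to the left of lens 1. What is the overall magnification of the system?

Lens 1: 1/d_i1 = 1/(17.0) − 1/(130) = 0.05113, so d_i1 = 19.56 cm; m₁ = −d_i1/d_o1 = -0.1505.
d_o2 = 41.6 − (19.56) = 22.04 cm.
Lens 2: 1/d_i2 = 1/(9.79) − 1/(22.04) = 0.05677, so d_i2 = 17.61 cm; m₂ = −d_i2/d_o2 = -0.7992.
m = m₁·m₂ = (-0.1505)(-0.7992) = +0.120.

m = +0.120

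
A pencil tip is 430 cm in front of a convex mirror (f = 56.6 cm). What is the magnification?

m = +0.116

For a convex mirror, f = -56.6 cm.
1/d_i = 1/f − 1/d_o = 1/(-56.60) − 1/(430) = -0.01999, so d_i = -50.02 cm.
m = −d_i/d_o = −(-50.02)/(430) = +0.116.
The image is virtual, upright and reduced, behind the mirror.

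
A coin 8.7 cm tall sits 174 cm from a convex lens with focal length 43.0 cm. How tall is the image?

2.86 cm

1/d_i = 1/f − 1/d_o = 1/(43.00) − 1/(174) = 0.01751, so d_i = 57.11 cm.
m = −d_i/d_o = -0.3282.
|h_i| = |m|·h_o = 0.3282 × 8.7 = 2.86 cm. The image is real, inverted and reduced, on the far side of the lens.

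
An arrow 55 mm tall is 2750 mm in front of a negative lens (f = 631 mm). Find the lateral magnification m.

For a negative lens, f = -631 mm.
1/d_i = 1/f − 1/d_o = 1/(-631.0) − 1/(2750) = -0.001948, so d_i = -513.2 mm.
m = −d_i/d_o = −(-513.2)/(2750) = +0.187.
The image is virtual, upright and reduced, on the same side as the object.

m = +0.187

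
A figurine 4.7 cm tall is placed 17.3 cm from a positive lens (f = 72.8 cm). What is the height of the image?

6.17 cm

1/d_i = 1/f − 1/d_o = 1/(72.80) − 1/(17.3) = -0.04407, so d_i = -22.69 cm.
m = −d_i/d_o = +1.312.
|h_i| = |m|·h_o = 1.312 × 4.7 = 6.17 cm. The image is virtual, upright and enlarged, on the same side as the object.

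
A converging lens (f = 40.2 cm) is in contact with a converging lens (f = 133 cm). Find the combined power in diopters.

P₁ = 1/f₁ = 1/(0.402 m) = +2.488 D; P₂ = 1/f₂ = 1/(1.33 m) = +0.7519 D.
For thin lenses in contact, P = P₁ + P₂ = (+2.488) + (+0.7519) = +3.24 D.

P = +3.24 D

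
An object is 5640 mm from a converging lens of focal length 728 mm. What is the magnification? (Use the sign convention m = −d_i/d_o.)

1/d_i = 1/f − 1/d_o = 1/(728.0) − 1/(5640) = 0.001196, so d_i = 835.9 mm.
m = −d_i/d_o = −(835.9)/(5640) = -0.148.
The image is real, inverted and reduced, on the far side of the lens.

m = -0.148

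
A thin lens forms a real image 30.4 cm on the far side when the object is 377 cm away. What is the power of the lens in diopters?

d_i = +30.4 cm.
1/f = 1/d_o + 1/d_i = 1/(377) + 1/(30.4) = 0.03555 cm⁻¹.
f = 28.13 cm = 0.2813 m, so P = 1/f = +3.55 D.

P = +3.55 D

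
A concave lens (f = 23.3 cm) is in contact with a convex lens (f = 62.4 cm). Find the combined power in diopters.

P₁ = 1/f₁ = 1/(-0.233 m) = -4.292 D; P₂ = 1/f₂ = 1/(0.624 m) = +1.603 D.
For thin lenses in contact, P = P₁ + P₂ = (-4.292) + (+1.603) = -2.69 D.

P = -2.69 D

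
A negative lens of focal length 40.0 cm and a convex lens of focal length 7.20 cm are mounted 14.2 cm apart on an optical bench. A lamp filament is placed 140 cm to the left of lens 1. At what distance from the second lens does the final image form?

Lens 1 is diverging, so f₁ = −40.0 cm.
Lens 1: 1/d_i1 = 1/f₁ − 1/d_o1 = 1/(-40.0) − 1/(140) = -0.03214, so d_i1 = -31.11 cm.
The intermediate image is 31.11 cm to the left of lens 1 (virtual), which is 14.2 − (-31.11) = 45.31 cm to the left of lens 2, so d_o2 = +45.31 cm.
Lens 2: 1/d_i2 = 1/f₂ − 1/d_o2 = 1/(7.20) − 1/(45.31) = 0.1168, so d_i2 = 8.56 cm.
The final image is real, 8.56 cm to the right of lens 2 (overall magnification ≈ -0.042).

8.56 cm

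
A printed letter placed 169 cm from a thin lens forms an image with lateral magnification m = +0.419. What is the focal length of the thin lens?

m = −d_i/d_o ⇒ d_i = −m·d_o = −(+0.419)·(169) = -70.81 cm.
1/f = 1/d_o + 1/d_i = 1/(169) + 1/(-70.81) = -0.008205, so f = -122 cm.
Since f is negative, the thin lens is diverging.

f = -122 cm (diverging)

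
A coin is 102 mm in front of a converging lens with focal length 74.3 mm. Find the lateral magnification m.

1/d_i = 1/f − 1/d_o = 1/(74.30) − 1/(102) = 0.003655, so d_i = 273.6 mm.
m = −d_i/d_o = −(273.6)/(102) = -2.68.
The image is real, inverted and enlarged, on the far side of the lens.

m = -2.68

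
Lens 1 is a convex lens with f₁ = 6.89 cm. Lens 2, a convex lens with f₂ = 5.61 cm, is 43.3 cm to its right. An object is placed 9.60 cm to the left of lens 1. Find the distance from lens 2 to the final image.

7.98 cm

Lens 1: 1/d_i1 = 1/f₁ − 1/d_o1 = 1/(6.89) − 1/(9.60) = 0.04097, so d_i1 = 24.41 cm.
The intermediate image is 24.41 cm to the right of lens 1, which is 43.3 − (24.41) = 18.89 cm to the left of lens 2, so d_o2 = +18.89 cm.
Lens 2: 1/d_i2 = 1/f₂ − 1/d_o2 = 1/(5.61) − 1/(18.89) = 0.1253, so d_i2 = 7.98 cm.
The final image is real, 7.98 cm to the right of lens 2 (overall magnification ≈ 1.1).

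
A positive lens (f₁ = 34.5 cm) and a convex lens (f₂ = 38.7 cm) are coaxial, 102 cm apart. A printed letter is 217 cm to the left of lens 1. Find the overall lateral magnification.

m = +0.328

Lens 1: 1/d_i1 = 1/(34.5) − 1/(217) = 0.02438, so d_i1 = 41.02 cm; m₁ = −d_i1/d_o1 = -0.1890.
d_o2 = 102 − (41.02) = 60.98 cm.
Lens 2: 1/d_i2 = 1/(38.7) − 1/(60.98) = 0.009441, so d_i2 = 105.9 cm; m₂ = −d_i2/d_o2 = -1.737.
m = m₁·m₂ = (-0.1890)(-1.737) = +0.328.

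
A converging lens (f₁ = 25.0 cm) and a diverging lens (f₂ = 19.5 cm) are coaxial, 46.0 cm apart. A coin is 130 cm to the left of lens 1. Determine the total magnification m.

Lens 1: 1/d_i1 = 1/(25.0) − 1/(130) = 0.03231, so d_i1 = 30.95 cm; m₁ = −d_i1/d_o1 = -0.2381.
d_o2 = 46.0 − (30.95) = 15.05 cm.
f₂ = −19.5 cm (diverging).
Lens 2: 1/d_i2 = 1/(-19.5) − 1/(15.05) = -0.1177, so d_i2 = -8.494 cm; m₂ = −d_i2/d_o2 = +0.5644.
m = m₁·m₂ = (-0.2381)(+0.5644) = -0.134.

m = -0.134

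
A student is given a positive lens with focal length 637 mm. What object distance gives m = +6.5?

m = −d_i/d_o ⇒ d_i = −m·d_o.
1/f = 1/d_o + 1/d_i = 1/d_o − 1/(m·d_o) = (1 − 1/m)/d_o, so d_o = f(1 − 1/m) = (637.0)(1 − 1/(+6.5)) = 539 mm.

539 mm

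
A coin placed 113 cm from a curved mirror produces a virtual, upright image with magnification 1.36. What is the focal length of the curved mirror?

f = 427 cm (concave)

m = −d_i/d_o ⇒ d_i = −m·d_o = −(+1.36)·(113) = -153.7 cm.
1/f = 1/d_o + 1/d_i = 1/(113) + 1/(-153.7) = 0.002343, so f = 427 cm.
Since f is positive, the curved mirror is concave.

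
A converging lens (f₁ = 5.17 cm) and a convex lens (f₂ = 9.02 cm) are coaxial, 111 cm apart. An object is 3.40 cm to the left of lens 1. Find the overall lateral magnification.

Lens 1: 1/d_i1 = 1/(5.17) − 1/(3.40) = -0.1007, so d_i1 = -9.931 cm; m₁ = −d_i1/d_o1 = +2.921.
d_o2 = 111 − (-9.931) = 120.9 cm.
Lens 2: 1/d_i2 = 1/(9.02) − 1/(120.9) = 0.1026, so d_i2 = 9.747 cm; m₂ = −d_i2/d_o2 = -0.08062.
m = m₁·m₂ = (+2.921)(-0.08062) = -0.235.

m = -0.235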